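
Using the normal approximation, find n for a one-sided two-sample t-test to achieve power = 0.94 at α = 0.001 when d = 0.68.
n = 94 per group

Sample size formula (two-sample t-test, normal approximation):
n = 2 · ((z_α + z_β) / d)²

z_α = 3.090 (for α = 0.001, one-sided)
z_β = 1.555 (for power = 0.94)
d = 0.68

n = 2 · ((3.090 + 1.555) / 0.68)²
n = 2 · (6.831)²
n ≈ 93.33
Round up to the next whole number: n = 94 per group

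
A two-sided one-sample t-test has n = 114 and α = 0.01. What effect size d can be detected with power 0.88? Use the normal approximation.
d ≈ 0.35

Minimum detectable effect (one-sample t-test, normal approximation):
d = (z_{α/2} + z_β) / √n
d = (2.576 + 1.175) / √114
d = 3.751 / 10.677
d ≈ 0.35

By Cohen's convention (0.2 small / 0.5 medium / 0.8 large): small effect.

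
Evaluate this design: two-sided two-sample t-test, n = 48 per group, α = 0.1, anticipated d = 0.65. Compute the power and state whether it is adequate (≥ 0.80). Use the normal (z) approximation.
Power ≈ 0.94; the study is adequately powered (power ≥ 0.80)

Power calculation (two-sample t-test, normal approximation):
z_β = d · √(n/2) - z_{α/2}
z_β = 0.65 · √(48/2) - 1.645
z_β = 0.65 · 4.899 - 1.645
z_β = 1.539

Power = Φ(z_β) = Φ(1.539) ≈ 0.938

Effect size d = 0.65 is medium by Cohen's convention (0.2/0.5/0.8).

Threshold: power ≥ 0.80 is conventionally adequate.
Power ≈ 0.94 → the study is adequately powered (power ≥ 0.80).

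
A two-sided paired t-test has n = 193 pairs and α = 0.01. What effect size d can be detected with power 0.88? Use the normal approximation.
d ≈ 0.27

Minimum detectable effect (paired t-test, normal approximation):
d = (z_{α/2} + z_β) / √n
d = (2.576 + 1.175) / √193
d = 3.751 / 13.892
d ≈ 0.27

By Cohen's convention (0.2 small / 0.5 medium / 0.8 large): small effect.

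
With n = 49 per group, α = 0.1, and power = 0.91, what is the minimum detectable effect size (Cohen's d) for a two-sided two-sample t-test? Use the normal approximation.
d ≈ 0.60

Minimum detectable effect (two-sample t-test, normal approximation):
d = (z_{α/2} + z_β) / √(n/2)
d = (1.645 + 1.341) / √(49/2)
d = 2.986 / 4.950
d ≈ 0.60

By Cohen's convention (0.2 small / 0.5 medium / 0.8 large): medium effect.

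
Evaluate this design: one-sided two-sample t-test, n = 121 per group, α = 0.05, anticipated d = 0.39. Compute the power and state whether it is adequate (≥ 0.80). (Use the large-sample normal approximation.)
Power ≈ 0.92; the study is adequately powered (power ≥ 0.80)

Power calculation (two-sample t-test, normal approximation):
z_β = d · √(n/2) - z_α
z_β = 0.39 · √(121/2) - 1.645
z_β = 0.39 · 7.778 - 1.645
z_β = 1.389

Power = Φ(z_β) = Φ(1.389) ≈ 0.918

Effect size d = 0.39 is small by Cohen's convention (0.2/0.5/0.8).

Threshold: power ≥ 0.80 is conventionally adequate.
Power ≈ 0.92 → the study is adequately powered (power ≥ 0.80).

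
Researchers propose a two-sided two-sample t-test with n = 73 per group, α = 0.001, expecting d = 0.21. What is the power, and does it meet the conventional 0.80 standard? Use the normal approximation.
Power ≈ 0.02; the study is underpowered (power < 0.80)

Power calculation (two-sample t-test, normal approximation):
z_β = d · √(n/2) - z_{α/2}
z_β = 0.21 · √(73/2) - 3.291
z_β = 0.21 · 6.042 - 3.291
z_β = -2.022

Power = Φ(z_β) = Φ(-2.022) ≈ 0.022

Effect size d = 0.21 is small by Cohen's convention (0.2/0.5/0.8).

Threshold: power ≥ 0.80 is conventionally adequate.
Power ≈ 0.02 → the study is underpowered (power < 0.80).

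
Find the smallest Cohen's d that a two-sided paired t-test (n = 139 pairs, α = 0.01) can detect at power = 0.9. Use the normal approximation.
d ≈ 0.33

Minimum detectable effect (paired t-test, normal approximation):
d = (z_{α/2} + z_β) / √n
d = (2.576 + 1.282) / √139
d = 3.857 / 11.790
d ≈ 0.33

By Cohen's convention (0.2 small / 0.5 medium / 0.8 large): small effect.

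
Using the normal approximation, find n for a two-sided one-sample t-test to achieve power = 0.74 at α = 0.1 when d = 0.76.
n = 10

Sample size formula (one-sample t-test, normal approximation):
n = ((z_{α/2} + z_β) / d)²

z_{α/2} = 1.645 (for α = 0.1, two-sided)
z_β = 0.643 (for power = 0.74)
d = 0.76

n = ((1.645 + 0.643) / 0.76)²
n = (3.011)²
n ≈ 9.07
Round up to the next whole number: n = 10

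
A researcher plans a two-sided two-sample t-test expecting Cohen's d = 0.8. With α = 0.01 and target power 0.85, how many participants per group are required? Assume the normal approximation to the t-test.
n = 41 per group

Sample size formula (two-sample t-test, normal approximation):
n = 2 · ((z_{α/2} + z_β) / d)²

z_{α/2} = 2.576 (for α = 0.01, two-sided)
z_β = 1.036 (for power = 0.85)
d = 0.8

n = 2 · ((2.576 + 1.036) / 0.8)²
n = 2 · (4.515)²
n ≈ 40.77
Round up to the next whole number: n = 41 per group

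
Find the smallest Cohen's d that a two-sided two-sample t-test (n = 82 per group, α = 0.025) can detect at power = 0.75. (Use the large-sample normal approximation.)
d ≈ 0.46

Minimum detectable effect (two-sample t-test, normal approximation):
d = (z_{α/2} + z_β) / √(n/2)
d = (2.241 + 0.674) / √(82/2)
d = 2.916 / 6.403
d ≈ 0.46

By Cohen's convention (0.2 small / 0.5 medium / 0.8 large): small effect.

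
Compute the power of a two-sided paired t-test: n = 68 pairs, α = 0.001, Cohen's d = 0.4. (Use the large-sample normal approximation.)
Power ≈ 0.50

Power calculation (paired t-test, normal approximation):
z_β = d · √n - z_{α/2}
z_β = 0.4 · √68 - 3.291
z_β = 0.4 · 8.246 - 3.291
z_β = 0.008

Power = Φ(z_β) = Φ(0.008) ≈ 0.503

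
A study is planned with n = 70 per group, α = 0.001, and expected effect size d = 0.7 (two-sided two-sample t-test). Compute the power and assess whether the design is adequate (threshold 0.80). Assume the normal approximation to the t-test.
Power ≈ 0.80; the study is adequately powered (power ≥ 0.80)

Power calculation (two-sample t-test, normal approximation):
z_β = d · √(n/2) - z_{α/2}
z_β = 0.7 · √(70/2) - 3.291
z_β = 0.7 · 5.916 - 3.291
z_β = 0.851

Power = Φ(z_β) = Φ(0.851) ≈ 0.803

Effect size d = 0.7 is medium by Cohen's convention (0.2/0.5/0.8).

Threshold: power ≥ 0.80 is conventionally adequate.
Power ≈ 0.80 → the study is adequately powered (power ≥ 0.80).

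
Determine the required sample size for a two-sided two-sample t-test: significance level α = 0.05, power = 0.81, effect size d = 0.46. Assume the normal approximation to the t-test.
n = 77 per group

Sample size formula (two-sample t-test, normal approximation):
n = 2 · ((z_{α/2} + z_β) / d)²

z_{α/2} = 1.960 (for α = 0.05, two-sided)
z_β = 0.878 (for power = 0.81)
d = 0.46

n = 2 · ((1.960 + 0.878) / 0.46)²
n = 2 · (6.170)²
n ≈ 76.14
Round up to the next whole number: n = 77 per group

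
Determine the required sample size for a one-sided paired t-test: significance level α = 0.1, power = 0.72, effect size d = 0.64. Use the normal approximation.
n = 9 pairs

Sample size formula (paired t-test, normal approximation):
n = ((z_α + z_β) / d)²

z_α = 1.282 (for α = 0.1, one-sided)
z_β = 0.583 (for power = 0.72)
d = 0.64

n = ((1.282 + 0.583) / 0.64)²
n = (2.914)²
n ≈ 8.49
Round up to the next whole number: n = 9 pairs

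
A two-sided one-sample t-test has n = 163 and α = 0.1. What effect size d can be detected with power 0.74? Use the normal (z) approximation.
d ≈ 0.18

Minimum detectable effect (one-sample t-test, normal approximation):
d = (z_{α/2} + z_β) / √n
d = (1.645 + 0.643) / √163
d = 2.288 / 12.767
d ≈ 0.18

By Cohen's convention (0.2 small / 0.5 medium / 0.8 large): very small effect.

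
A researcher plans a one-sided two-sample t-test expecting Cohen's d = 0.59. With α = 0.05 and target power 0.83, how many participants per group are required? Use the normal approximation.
n = 39 per group

Sample size formula (two-sample t-test, normal approximation):
n = 2 · ((z_α + z_β) / d)²

z_α = 1.645 (for α = 0.05, one-sided)
z_β = 0.954 (for power = 0.83)
d = 0.59

n = 2 · ((1.645 + 0.954) / 0.59)²
n = 2 · (4.405)²
n ≈ 38.81
Round up to the next whole number: n = 39 per group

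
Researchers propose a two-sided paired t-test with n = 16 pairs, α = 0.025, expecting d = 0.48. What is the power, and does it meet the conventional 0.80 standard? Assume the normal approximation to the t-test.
Power ≈ 0.37; the study is underpowered (power < 0.80)

Power calculation (paired t-test, normal approximation):
z_β = d · √n - z_{α/2}
z_β = 0.48 · √16 - 2.241
z_β = 0.48 · 4.000 - 2.241
z_β = -0.321

Power = Φ(z_β) = Φ(-0.321) ≈ 0.374

Effect size d = 0.48 is small by Cohen's convention (0.2/0.5/0.8).

Threshold: power ≥ 0.80 is conventionally adequate.
Power ≈ 0.37 → the study is underpowered (power < 0.80).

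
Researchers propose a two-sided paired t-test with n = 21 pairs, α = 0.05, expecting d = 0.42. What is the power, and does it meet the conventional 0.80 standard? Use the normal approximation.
Power ≈ 0.49; the study is underpowered (power < 0.80)

Power calculation (paired t-test, normal approximation):
z_β = d · √n - z_{α/2}
z_β = 0.42 · √21 - 1.960
z_β = 0.42 · 4.583 - 1.960
z_β = -0.035

Power = Φ(z_β) = Φ(-0.035) ≈ 0.486

Effect size d = 0.42 is small by Cohen's convention (0.2/0.5/0.8).

Threshold: power ≥ 0.80 is conventionally adequate.
Power ≈ 0.49 → the study is underpowered (power < 0.80).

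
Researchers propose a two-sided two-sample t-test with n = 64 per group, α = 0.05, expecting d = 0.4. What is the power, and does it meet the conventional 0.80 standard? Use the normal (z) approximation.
Power ≈ 0.62; the study is underpowered (power < 0.80)

Power calculation (two-sample t-test, normal approximation):
z_β = d · √(n/2) - z_{α/2}
z_β = 0.4 · √(64/2) - 1.960
z_β = 0.4 · 5.657 - 1.960
z_β = 0.303

Power = Φ(z_β) = Φ(0.303) ≈ 0.619

Effect size d = 0.4 is small by Cohen's convention (0.2/0.5/0.8).

Threshold: power ≥ 0.80 is conventionally adequate.
Power ≈ 0.62 → the study is underpowered (power < 0.80).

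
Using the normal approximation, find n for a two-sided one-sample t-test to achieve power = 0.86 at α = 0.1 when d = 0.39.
n = 49

Sample size formula (one-sample t-test, normal approximation):
n = ((z_{α/2} + z_β) / d)²

z_{α/2} = 1.645 (for α = 0.1, two-sided)
z_β = 1.080 (for power = 0.86)
d = 0.39

n = ((1.645 + 1.080) / 0.39)²
n = (6.987)²
n ≈ 48.82
Round up to the next whole number: n = 49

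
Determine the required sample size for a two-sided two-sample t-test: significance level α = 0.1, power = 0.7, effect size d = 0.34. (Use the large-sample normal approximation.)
n = 82 per group

Sample size formula (two-sample t-test, normal approximation):
n = 2 · ((z_{α/2} + z_β) / d)²

z_{α/2} = 1.645 (for α = 0.1, two-sided)
z_β = 0.524 (for power = 0.7)
d = 0.34

n = 2 · ((1.645 + 0.524) / 0.34)²
n = 2 · (6.379)²
n ≈ 81.38
Round up to the next whole number: n = 82 per group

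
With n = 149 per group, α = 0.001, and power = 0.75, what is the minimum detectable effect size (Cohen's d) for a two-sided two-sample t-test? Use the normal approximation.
d ≈ 0.46

Minimum detectable effect (two-sample t-test, normal approximation):
d = (z_{α/2} + z_β) / √(n/2)
d = (3.291 + 0.674) / √(149/2)
d = 3.965 / 8.631
d ≈ 0.46

By Cohen's convention (0.2 small / 0.5 medium / 0.8 large): small effect.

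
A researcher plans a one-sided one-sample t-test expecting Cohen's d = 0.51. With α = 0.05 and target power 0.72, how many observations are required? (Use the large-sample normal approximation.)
n = 20

Sample size formula (one-sample t-test, normal approximation):
n = ((z_α + z_β) / d)²

z_α = 1.645 (for α = 0.05, one-sided)
z_β = 0.583 (for power = 0.72)
d = 0.51

n = ((1.645 + 0.583) / 0.51)²
n = (4.369)²
n ≈ 19.09
Round up to the next whole number: n = 20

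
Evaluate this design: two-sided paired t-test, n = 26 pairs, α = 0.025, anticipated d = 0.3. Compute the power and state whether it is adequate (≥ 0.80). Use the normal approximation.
Power ≈ 0.24; the study is underpowered (power < 0.80)

Power calculation (paired t-test, normal approximation):
z_β = d · √n - z_{α/2}
z_β = 0.3 · √26 - 2.241
z_β = 0.3 · 5.099 - 2.241
z_β = -0.712

Power = Φ(z_β) = Φ(-0.712) ≈ 0.238

Effect size d = 0.3 is small by Cohen's convention (0.2/0.5/0.8).

Threshold: power ≥ 0.80 is conventionally adequate.
Power ≈ 0.24 → the study is underpowered (power < 0.80).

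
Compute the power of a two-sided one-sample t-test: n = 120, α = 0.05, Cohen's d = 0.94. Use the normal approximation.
Power ≈ 1.00

Power calculation (one-sample t-test, normal approximation):
z_β = d · √n - z_{α/2}
z_β = 0.94 · √120 - 1.960
z_β = 0.94 · 10.954 - 1.960
z_β = 8.337

Power = Φ(z_β) = Φ(8.337) ≈ 1.000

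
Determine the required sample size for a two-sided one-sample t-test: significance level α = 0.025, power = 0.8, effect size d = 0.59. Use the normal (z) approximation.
n = 28

Sample size formula (one-sample t-test, normal approximation):
n = ((z_{α/2} + z_β) / d)²

z_{α/2} = 2.241 (for α = 0.025, two-sided)
z_β = 0.842 (for power = 0.8)
d = 0.59

n = ((2.241 + 0.842) / 0.59)²
n = (5.225)²
n ≈ 27.30
Round up to the next whole number: n = 28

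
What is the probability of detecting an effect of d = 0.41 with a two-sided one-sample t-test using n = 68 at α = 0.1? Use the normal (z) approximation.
Power ≈ 0.96

Power calculation (one-sample t-test, normal approximation):
z_β = d · √n - z_{α/2}
z_β = 0.41 · √68 - 1.645
z_β = 0.41 · 8.246 - 1.645
z_β = 1.736

Power = Φ(z_β) = Φ(1.736) ≈ 0.959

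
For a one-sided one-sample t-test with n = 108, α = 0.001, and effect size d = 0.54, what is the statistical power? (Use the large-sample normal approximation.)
Power ≈ 0.99

Power calculation (one-sample t-test, normal approximation):
z_β = d · √n - z_α
z_β = 0.54 · √108 - 3.090
z_β = 0.54 · 10.392 - 3.090
z_β = 2.522

Power = Φ(z_β) = Φ(2.522) ≈ 0.994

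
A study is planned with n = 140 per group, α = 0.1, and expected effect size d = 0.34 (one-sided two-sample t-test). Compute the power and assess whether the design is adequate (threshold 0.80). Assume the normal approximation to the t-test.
Power ≈ 0.94; the study is adequately powered (power ≥ 0.80)

Power calculation (two-sample t-test, normal approximation):
z_β = d · √(n/2) - z_α
z_β = 0.34 · √(140/2) - 1.282
z_β = 0.34 · 8.367 - 1.282
z_β = 1.563

Power = Φ(z_β) = Φ(1.563) ≈ 0.941

Effect size d = 0.34 is small by Cohen's convention (0.2/0.5/0.8).

Threshold: power ≥ 0.80 is conventionally adequate.
Power ≈ 0.94 → the study is adequately powered (power ≥ 0.80).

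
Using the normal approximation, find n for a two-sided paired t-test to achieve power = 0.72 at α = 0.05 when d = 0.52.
n = 24 pairs

Sample size formula (paired t-test, normal approximation):
n = ((z_{α/2} + z_β) / d)²

z_{α/2} = 1.960 (for α = 0.05, two-sided)
z_β = 0.583 (for power = 0.72)
d = 0.52

n = ((1.960 + 0.583) / 0.52)²
n = (4.890)²
n ≈ 23.91
Round up to the next whole number: n = 24 pairs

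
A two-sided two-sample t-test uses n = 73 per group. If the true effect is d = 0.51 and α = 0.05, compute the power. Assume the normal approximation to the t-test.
Power ≈ 0.87

Power calculation (two-sample t-test, normal approximation):
z_β = d · √(n/2) - z_{α/2}
z_β = 0.51 · √(73/2) - 1.960
z_β = 0.51 · 6.042 - 1.960
z_β = 1.121

Power = Φ(z_β) = Φ(1.121) ≈ 0.869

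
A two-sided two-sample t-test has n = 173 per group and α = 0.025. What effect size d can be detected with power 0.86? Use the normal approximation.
d ≈ 0.36

Minimum detectable effect (two-sample t-test, normal approximation):
d = (z_{α/2} + z_β) / √(n/2)
d = (2.241 + 1.080) / √(173/2)
d = 3.322 / 9.301
d ≈ 0.36

By Cohen's convention (0.2 small / 0.5 medium / 0.8 large): small effect.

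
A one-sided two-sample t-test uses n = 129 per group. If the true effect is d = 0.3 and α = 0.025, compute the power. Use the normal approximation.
Power ≈ 0.67

Power calculation (two-sample t-test, normal approximation):
z_β = d · √(n/2) - z_α
z_β = 0.3 · √(129/2) - 1.960
z_β = 0.3 · 8.031 - 1.960
z_β = 0.449

Power = Φ(z_β) = Φ(0.449) ≈ 0.673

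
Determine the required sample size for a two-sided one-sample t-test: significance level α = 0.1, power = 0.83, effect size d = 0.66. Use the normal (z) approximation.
n = 16

Sample size formula (one-sample t-test, normal approximation):
n = ((z_{α/2} + z_β) / d)²

z_{α/2} = 1.645 (for α = 0.1, two-sided)
z_β = 0.954 (for power = 0.83)
d = 0.66

n = ((1.645 + 0.954) / 0.66)²
n = (3.938)²
n ≈ 15.51
Round up to the next whole number: n = 16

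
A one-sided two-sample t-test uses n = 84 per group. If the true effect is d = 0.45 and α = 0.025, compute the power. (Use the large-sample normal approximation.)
Power ≈ 0.83

Power calculation (two-sample t-test, normal approximation):
z_β = d · √(n/2) - z_α
z_β = 0.45 · √(84/2) - 1.960
z_β = 0.45 · 6.481 - 1.960
z_β = 0.956

Power = Φ(z_β) = Φ(0.956) ≈ 0.831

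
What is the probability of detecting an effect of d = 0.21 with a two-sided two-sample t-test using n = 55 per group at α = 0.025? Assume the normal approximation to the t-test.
Power ≈ 0.13

Power calculation (two-sample t-test, normal approximation):
z_β = d · √(n/2) - z_{α/2}
z_β = 0.21 · √(55/2) - 2.241
z_β = 0.21 · 5.244 - 2.241
z_β = -1.140

Power = Φ(z_β) = Φ(-1.140) ≈ 0.127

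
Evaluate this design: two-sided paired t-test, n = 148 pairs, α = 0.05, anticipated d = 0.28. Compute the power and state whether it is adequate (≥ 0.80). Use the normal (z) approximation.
Power ≈ 0.93; the study is adequately powered (power ≥ 0.80)

Power calculation (paired t-test, normal approximation):
z_β = d · √n - z_{α/2}
z_β = 0.28 · √148 - 1.960
z_β = 0.28 · 12.166 - 1.960
z_β = 1.446

Power = Φ(z_β) = Φ(1.446) ≈ 0.926

Effect size d = 0.28 is small by Cohen's convention (0.2/0.5/0.8).

Threshold: power ≥ 0.80 is conventionally adequate.
Power ≈ 0.93 → the study is adequately powered (power ≥ 0.80).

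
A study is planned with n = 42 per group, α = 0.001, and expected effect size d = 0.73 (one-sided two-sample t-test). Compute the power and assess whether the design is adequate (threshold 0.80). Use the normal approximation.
Power ≈ 0.60; the study is underpowered (power < 0.80)

Power calculation (two-sample t-test, normal approximation):
z_β = d · √(n/2) - z_α
z_β = 0.73 · √(42/2) - 3.090
z_β = 0.73 · 4.583 - 3.090
z_β = 0.255

Power = Φ(z_β) = Φ(0.255) ≈ 0.601

Effect size d = 0.73 is medium by Cohen's convention (0.2/0.5/0.8).

Threshold: power ≥ 0.80 is conventionally adequate.
Power ≈ 0.60 → the study is underpowered (power < 0.80).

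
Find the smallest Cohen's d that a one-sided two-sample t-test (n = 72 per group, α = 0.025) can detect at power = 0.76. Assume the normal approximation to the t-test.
d ≈ 0.44

Minimum detectable effect (two-sample t-test, normal approximation):
d = (z_α + z_β) / √(n/2)
d = (1.960 + 0.706) / √(72/2)
d = 2.666 / 6.000
d ≈ 0.44

By Cohen's convention (0.2 small / 0.5 medium / 0.8 large): small effect.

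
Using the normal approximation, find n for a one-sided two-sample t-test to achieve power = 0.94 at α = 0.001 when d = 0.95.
n = 48 per group

Sample size formula (two-sample t-test, normal approximation):
n = 2 · ((z_α + z_β) / d)²

z_α = 3.090 (for α = 0.001, one-sided)
z_β = 1.555 (for power = 0.94)
d = 0.95

n = 2 · ((3.090 + 1.555) / 0.95)²
n = 2 · (4.889)²
n ≈ 47.80
Round up to the next whole number: n = 48 per group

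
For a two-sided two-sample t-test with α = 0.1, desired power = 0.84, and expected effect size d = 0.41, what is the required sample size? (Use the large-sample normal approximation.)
n = 83 per group

Sample size formula (two-sample t-test, normal approximation):
n = 2 · ((z_{α/2} + z_β) / d)²

z_{α/2} = 1.645 (for α = 0.1, two-sided)
z_β = 0.994 (for power = 0.84)
d = 0.41

n = 2 · ((1.645 + 0.994) / 0.41)²
n = 2 · (6.437)²
n ≈ 82.87
Round up to the next whole number: n = 83 per group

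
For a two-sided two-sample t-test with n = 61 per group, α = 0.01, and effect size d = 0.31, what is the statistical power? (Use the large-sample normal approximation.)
Power ≈ 0.19

Power calculation (two-sample t-test, normal approximation):
z_β = d · √(n/2) - z_{α/2}
z_β = 0.31 · √(61/2) - 2.576
z_β = 0.31 · 5.523 - 2.576
z_β = -0.864

Power = Φ(z_β) = Φ(-0.864) ≈ 0.194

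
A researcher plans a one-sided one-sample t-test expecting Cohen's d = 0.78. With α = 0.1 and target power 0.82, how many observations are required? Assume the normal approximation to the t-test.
n = 8

Sample size formula (one-sample t-test, normal approximation):
n = ((z_α + z_β) / d)²

z_α = 1.282 (for α = 0.1, one-sided)
z_β = 0.915 (for power = 0.82)
d = 0.78

n = ((1.282 + 0.915) / 0.78)²
n = (2.817)²
n ≈ 7.94
Round up to the next whole number: n = 8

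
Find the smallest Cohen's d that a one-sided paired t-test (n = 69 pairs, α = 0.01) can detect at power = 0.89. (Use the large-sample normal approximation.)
d ≈ 0.43

Minimum detectable effect (paired t-test, normal approximation):
d = (z_α + z_β) / √n
d = (2.326 + 1.227) / √69
d = 3.553 / 8.307
d ≈ 0.43

By Cohen's convention (0.2 small / 0.5 medium / 0.8 large): small effect.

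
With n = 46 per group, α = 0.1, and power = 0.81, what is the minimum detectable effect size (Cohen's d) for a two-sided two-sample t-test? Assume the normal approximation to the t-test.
d ≈ 0.53

Minimum detectable effect (two-sample t-test, normal approximation):
d = (z_{α/2} + z_β) / √(n/2)
d = (1.645 + 0.878) / √(46/2)
d = 2.523 / 4.796
d ≈ 0.53

By Cohen's convention (0.2 small / 0.5 medium / 0.8 large): medium effect.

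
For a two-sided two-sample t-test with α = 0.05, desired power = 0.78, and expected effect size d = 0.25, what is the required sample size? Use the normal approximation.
n = 239 per group

Sample size formula (two-sample t-test, normal approximation):
n = 2 · ((z_{α/2} + z_β) / d)²

z_{α/2} = 1.960 (for α = 0.05, two-sided)
z_β = 0.772 (for power = 0.78)
d = 0.25

n = 2 · ((1.960 + 0.772) / 0.25)²
n = 2 · (10.928)²
n ≈ 238.84
Round up to the next whole number: n = 239 per group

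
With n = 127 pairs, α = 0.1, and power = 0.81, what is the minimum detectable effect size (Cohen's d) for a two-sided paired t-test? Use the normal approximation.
d ≈ 0.22

Minimum detectable effect (paired t-test, normal approximation):
d = (z_{α/2} + z_β) / √n
d = (1.645 + 0.878) / √127
d = 2.523 / 11.269
d ≈ 0.22

By Cohen's convention (0.2 small / 0.5 medium / 0.8 large): small effect.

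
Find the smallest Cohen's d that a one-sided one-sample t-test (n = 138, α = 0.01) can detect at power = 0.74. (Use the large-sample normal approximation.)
d ≈ 0.25

Minimum detectable effect (one-sample t-test, normal approximation):
d = (z_α + z_β) / √n
d = (2.326 + 0.643) / √138
d = 2.970 / 11.747
d ≈ 0.25

By Cohen's convention (0.2 small / 0.5 medium / 0.8 large): small effect.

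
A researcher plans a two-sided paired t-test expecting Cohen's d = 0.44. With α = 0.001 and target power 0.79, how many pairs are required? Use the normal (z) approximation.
n = 87 pairs

Sample size formula (paired t-test, normal approximation):
n = ((z_{α/2} + z_β) / d)²

z_{α/2} = 3.291 (for α = 0.001, two-sided)
z_β = 0.806 (for power = 0.79)
d = 0.44

n = ((3.291 + 0.806) / 0.44)²
n = (9.311)²
n ≈ 86.69
Round up to the next whole number: n = 87 pairs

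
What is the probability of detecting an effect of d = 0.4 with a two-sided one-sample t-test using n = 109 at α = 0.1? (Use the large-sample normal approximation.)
Power ≈ 0.99

Power calculation (one-sample t-test, normal approximation):
z_β = d · √n - z_{α/2}
z_β = 0.4 · √109 - 1.645
z_β = 0.4 · 10.440 - 1.645
z_β = 2.531

Power = Φ(z_β) = Φ(2.531) ≈ 0.994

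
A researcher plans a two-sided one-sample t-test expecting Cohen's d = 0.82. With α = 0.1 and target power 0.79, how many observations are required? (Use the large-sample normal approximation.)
n = 9

Sample size formula (one-sample t-test, normal approximation):
n = ((z_{α/2} + z_β) / d)²

z_{α/2} = 1.645 (for α = 0.1, two-sided)
z_β = 0.806 (for power = 0.79)
d = 0.82

n = ((1.645 + 0.806) / 0.82)²
n = (2.989)²
n ≈ 8.93
Round up to the next whole number: n = 9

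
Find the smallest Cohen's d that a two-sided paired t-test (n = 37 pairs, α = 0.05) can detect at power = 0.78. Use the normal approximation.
d ≈ 0.45

Minimum detectable effect (paired t-test, normal approximation):
d = (z_{α/2} + z_β) / √n
d = (1.960 + 0.772) / √37
d = 2.732 / 6.083
d ≈ 0.45

By Cohen's convention (0.2 small / 0.5 medium / 0.8 large): small effect.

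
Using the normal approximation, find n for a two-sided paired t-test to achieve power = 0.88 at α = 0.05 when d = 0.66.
n = 23 pairs

Sample size formula (paired t-test, normal approximation):
n = ((z_{α/2} + z_β) / d)²

z_{α/2} = 1.960 (for α = 0.05, two-sided)
z_β = 1.175 (for power = 0.88)
d = 0.66

n = ((1.960 + 1.175) / 0.66)²
n = (4.750)²
n ≈ 22.56
Round up to the next whole number: n = 23 pairs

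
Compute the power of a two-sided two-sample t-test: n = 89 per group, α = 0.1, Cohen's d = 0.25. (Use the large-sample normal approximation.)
Power ≈ 0.51

Power calculation (two-sample t-test, normal approximation):
z_β = d · √(n/2) - z_{α/2}
z_β = 0.25 · √(89/2) - 1.645
z_β = 0.25 · 6.671 - 1.645
z_β = 0.023

Power = Φ(z_β) = Φ(0.023) ≈ 0.509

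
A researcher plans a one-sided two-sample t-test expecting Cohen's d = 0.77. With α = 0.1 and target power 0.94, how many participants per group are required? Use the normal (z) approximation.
n = 28 per group

Sample size formula (two-sample t-test, normal approximation):
n = 2 · ((z_α + z_β) / d)²

z_α = 1.282 (for α = 0.1, one-sided)
z_β = 1.555 (for power = 0.94)
d = 0.77

n = 2 · ((1.282 + 1.555) / 0.77)²
n = 2 · (3.684)²
n ≈ 27.14
Round up to the next whole number: n = 28 per group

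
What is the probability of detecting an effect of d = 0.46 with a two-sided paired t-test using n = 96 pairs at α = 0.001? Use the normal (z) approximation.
Power ≈ 0.89

Power calculation (paired t-test, normal approximation):
z_β = d · √n - z_{α/2}
z_β = 0.46 · √96 - 3.291
z_β = 0.46 · 9.798 - 3.291
z_β = 1.217

Power = Φ(z_β) = Φ(1.217) ≈ 0.888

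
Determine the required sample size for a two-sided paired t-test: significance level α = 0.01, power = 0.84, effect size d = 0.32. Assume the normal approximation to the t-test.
n = 125 pairs

Sample size formula (paired t-test, normal approximation):
n = ((z_{α/2} + z_β) / d)²

z_{α/2} = 2.576 (for α = 0.01, two-sided)
z_β = 0.994 (for power = 0.84)
d = 0.32

n = ((2.576 + 0.994) / 0.32)²
n = (11.156)²
n ≈ 124.46
Round up to the next whole number: n = 125 pairs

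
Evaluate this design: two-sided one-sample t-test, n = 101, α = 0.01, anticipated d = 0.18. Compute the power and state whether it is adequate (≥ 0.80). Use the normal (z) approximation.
Power ≈ 0.22; the study is underpowered (power < 0.80)

Power calculation (one-sample t-test, normal approximation):
z_β = d · √n - z_{α/2}
z_β = 0.18 · √101 - 2.576
z_β = 0.18 · 10.050 - 2.576
z_β = -0.767

Power = Φ(z_β) = Φ(-0.767) ≈ 0.222

Effect size d = 0.18 is very small by Cohen's convention (0.2/0.5/0.8).

Threshold: power ≥ 0.80 is conventionally adequate.
Power ≈ 0.22 → the study is underpowered (power < 0.80).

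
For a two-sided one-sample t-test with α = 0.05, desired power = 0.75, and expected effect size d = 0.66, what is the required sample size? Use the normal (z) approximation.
n = 16

Sample size formula (one-sample t-test, normal approximation):
n = ((z_{α/2} + z_β) / d)²

z_{α/2} = 1.960 (for α = 0.05, two-sided)
z_β = 0.674 (for power = 0.75)
d = 0.66

n = ((1.960 + 0.674) / 0.66)²
n = (3.991)²
n ≈ 15.93
Round up to the next whole number: n = 16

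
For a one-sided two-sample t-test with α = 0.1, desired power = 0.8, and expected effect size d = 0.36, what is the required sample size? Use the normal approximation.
n = 70 per group

Sample size formula (two-sample t-test, normal approximation):
n = 2 · ((z_α + z_β) / d)²

z_α = 1.282 (for α = 0.1, one-sided)
z_β = 0.842 (for power = 0.8)
d = 0.36

n = 2 · ((1.282 + 0.842) / 0.36)²
n = 2 · (5.900)²
n ≈ 69.62
Round up to the next whole number: n = 70 per group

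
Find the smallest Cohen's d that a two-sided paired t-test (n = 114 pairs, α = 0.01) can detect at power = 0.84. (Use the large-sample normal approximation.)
d ≈ 0.33

Minimum detectable effect (paired t-test, normal approximation):
d = (z_{α/2} + z_β) / √n
d = (2.576 + 0.994) / √114
d = 3.570 / 10.677
d ≈ 0.33

By Cohen's convention (0.2 small / 0.5 medium / 0.8 large): small effect.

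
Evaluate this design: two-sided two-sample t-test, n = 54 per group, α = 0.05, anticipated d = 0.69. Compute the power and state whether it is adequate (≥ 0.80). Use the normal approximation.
Power ≈ 0.95; the study is adequately powered (power ≥ 0.80)

Power calculation (two-sample t-test, normal approximation):
z_β = d · √(n/2) - z_{α/2}
z_β = 0.69 · √(54/2) - 1.960
z_β = 0.69 · 5.196 - 1.960
z_β = 1.625

Power = Φ(z_β) = Φ(1.625) ≈ 0.948

Effect size d = 0.69 is medium by Cohen's convention (0.2/0.5/0.8).

Threshold: power ≥ 0.80 is conventionally adequate.
Power ≈ 0.95 → the study is adequately powered (power ≥ 0.80).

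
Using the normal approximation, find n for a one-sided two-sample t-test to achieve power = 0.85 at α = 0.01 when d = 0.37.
n = 166 per group

Sample size formula (two-sample t-test, normal approximation):
n = 2 · ((z_α + z_β) / d)²

z_α = 2.326 (for α = 0.01, one-sided)
z_β = 1.036 (for power = 0.85)
d = 0.37

n = 2 · ((2.326 + 1.036) / 0.37)²
n = 2 · (9.086)²
n ≈ 165.11
Round up to the next whole number: n = 166 per group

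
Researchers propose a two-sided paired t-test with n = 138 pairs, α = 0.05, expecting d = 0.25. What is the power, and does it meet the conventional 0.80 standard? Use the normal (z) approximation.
Power ≈ 0.84; the study is adequately powered (power ≥ 0.80)

Power calculation (paired t-test, normal approximation):
z_β = d · √n - z_{α/2}
z_β = 0.25 · √138 - 1.960
z_β = 0.25 · 11.747 - 1.960
z_β = 0.977

Power = Φ(z_β) = Φ(0.977) ≈ 0.836

Effect size d = 0.25 is small by Cohen's convention (0.2/0.5/0.8).

Threshold: power ≥ 0.80 is conventionally adequate.
Power ≈ 0.84 → the study is adequately powered (power ≥ 0.80).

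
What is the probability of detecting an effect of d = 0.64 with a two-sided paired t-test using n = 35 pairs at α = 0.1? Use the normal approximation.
Power ≈ 0.98

Power calculation (paired t-test, normal approximation):
z_β = d · √n - z_{α/2}
z_β = 0.64 · √35 - 1.645
z_β = 0.64 · 5.916 - 1.645
z_β = 2.141

Power = Φ(z_β) = Φ(2.141) ≈ 0.984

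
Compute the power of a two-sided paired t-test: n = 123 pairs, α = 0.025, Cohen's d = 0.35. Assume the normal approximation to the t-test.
Power ≈ 0.95

Power calculation (paired t-test, normal approximation):
z_β = d · √n - z_{α/2}
z_β = 0.35 · √123 - 2.241
z_β = 0.35 · 11.091 - 2.241
z_β = 1.640

Power = Φ(z_β) = Φ(1.640) ≈ 0.950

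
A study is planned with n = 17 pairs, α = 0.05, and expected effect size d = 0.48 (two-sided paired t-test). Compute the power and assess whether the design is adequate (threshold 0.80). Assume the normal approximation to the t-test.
Power ≈ 0.51; the study is underpowered (power < 0.80)

Power calculation (paired t-test, normal approximation):
z_β = d · √n - z_{α/2}
z_β = 0.48 · √17 - 1.960
z_β = 0.48 · 4.123 - 1.960
z_β = 0.019

Power = Φ(z_β) = Φ(0.019) ≈ 0.508

Effect size d = 0.48 is small by Cohen's convention (0.2/0.5/0.8).

Threshold: power ≥ 0.80 is conventionally adequate.
Power ≈ 0.51 → the study is underpowered (power < 0.80).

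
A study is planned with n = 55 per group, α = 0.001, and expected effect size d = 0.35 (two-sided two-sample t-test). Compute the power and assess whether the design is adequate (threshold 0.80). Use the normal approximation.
Power ≈ 0.07; the study is underpowered (power < 0.80)

Power calculation (two-sample t-test, normal approximation):
z_β = d · √(n/2) - z_{α/2}
z_β = 0.35 · √(55/2) - 3.291
z_β = 0.35 · 5.244 - 3.291
z_β = -1.455

Power = Φ(z_β) = Φ(-1.455) ≈ 0.073

Effect size d = 0.35 is small by Cohen's convention (0.2/0.5/0.8).

Threshold: power ≥ 0.80 is conventionally adequate.
Power ≈ 0.07 → the study is underpowered (power < 0.80).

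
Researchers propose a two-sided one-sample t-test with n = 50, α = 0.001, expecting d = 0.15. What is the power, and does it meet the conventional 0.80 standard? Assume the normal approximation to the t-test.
Power ≈ 0.01; the study is underpowered (power < 0.80)

Power calculation (one-sample t-test, normal approximation):
z_β = d · √n - z_{α/2}
z_β = 0.15 · √50 - 3.291
z_β = 0.15 · 7.071 - 3.291
z_β = -2.230

Power = Φ(z_β) = Φ(-2.230) ≈ 0.013

Effect size d = 0.15 is very small by Cohen's convention (0.2/0.5/0.8).

Threshold: power ≥ 0.80 is conventionally adequate.
Power ≈ 0.01 → the study is underpowered (power < 0.80).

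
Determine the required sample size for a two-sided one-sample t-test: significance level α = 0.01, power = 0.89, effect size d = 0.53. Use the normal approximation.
n = 52

Sample size formula (one-sample t-test, normal approximation):
n = ((z_{α/2} + z_β) / d)²

z_{α/2} = 2.576 (for α = 0.01, two-sided)
z_β = 1.227 (for power = 0.89)
d = 0.53

n = ((2.576 + 1.227) / 0.53)²
n = (7.175)²
n ≈ 51.48
Round up to the next whole number: n = 52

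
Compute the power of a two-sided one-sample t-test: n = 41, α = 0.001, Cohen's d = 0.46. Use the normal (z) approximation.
Power ≈ 0.37

Power calculation (one-sample t-test, normal approximation):
z_β = d · √n - z_{α/2}
z_β = 0.46 · √41 - 3.291
z_β = 0.46 · 6.403 - 3.291
z_β = -0.345

Power = Φ(z_β) = Φ(-0.345) ≈ 0.365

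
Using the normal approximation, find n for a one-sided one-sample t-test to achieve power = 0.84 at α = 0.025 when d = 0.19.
n = 242

Sample size formula (one-sample t-test, normal approximation):
n = ((z_α + z_β) / d)²

z_α = 1.960 (for α = 0.025, one-sided)
z_β = 0.994 (for power = 0.84)
d = 0.19

n = ((1.960 + 0.994) / 0.19)²
n = (15.547)²
n ≈ 241.71
Round up to the next whole number: n = 242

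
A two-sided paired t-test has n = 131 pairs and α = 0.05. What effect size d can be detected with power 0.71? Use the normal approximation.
d ≈ 0.22

Minimum detectable effect (paired t-test, normal approximation):
d = (z_{α/2} + z_β) / √n
d = (1.960 + 0.553) / √131
d = 2.513 / 11.446
d ≈ 0.22

By Cohen's convention (0.2 small / 0.5 medium / 0.8 large): small effect.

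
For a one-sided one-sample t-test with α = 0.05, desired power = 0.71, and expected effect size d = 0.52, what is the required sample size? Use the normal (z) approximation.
n = 18

Sample size formula (one-sample t-test, normal approximation):
n = ((z_α + z_β) / d)²

z_α = 1.645 (for α = 0.05, one-sided)
z_β = 0.553 (for power = 0.71)
d = 0.52

n = ((1.645 + 0.553) / 0.52)²
n = (4.227)²
n ≈ 17.87
Round up to the next whole number: n = 18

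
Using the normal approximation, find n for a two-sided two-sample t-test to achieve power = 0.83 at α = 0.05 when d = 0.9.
n = 21 per group

Sample size formula (two-sample t-test, normal approximation):
n = 2 · ((z_{α/2} + z_β) / d)²

z_{α/2} = 1.960 (for α = 0.05, two-sided)
z_β = 0.954 (for power = 0.83)
d = 0.9

n = 2 · ((1.960 + 0.954) / 0.9)²
n = 2 · (3.238)²
n ≈ 20.97
Round up to the next whole number: n = 21 per group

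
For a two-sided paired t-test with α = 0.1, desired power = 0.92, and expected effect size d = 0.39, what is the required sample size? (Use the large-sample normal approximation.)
n = 62 pairs

Sample size formula (paired t-test, normal approximation):
n = ((z_{α/2} + z_β) / d)²

z_{α/2} = 1.645 (for α = 0.1, two-sided)
z_β = 1.405 (for power = 0.92)
d = 0.39

n = ((1.645 + 1.405) / 0.39)²
n = (7.821)²
n ≈ 61.17
Round up to the next whole number: n = 62 pairs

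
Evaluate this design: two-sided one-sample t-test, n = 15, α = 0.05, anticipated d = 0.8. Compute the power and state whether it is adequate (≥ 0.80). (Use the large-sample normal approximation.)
Power ≈ 0.87; the study is adequately powered (power ≥ 0.80)

Power calculation (one-sample t-test, normal approximation):
z_β = d · √n - z_{α/2}
z_β = 0.8 · √15 - 1.960
z_β = 0.8 · 3.873 - 1.960
z_β = 1.138

Power = Φ(z_β) = Φ(1.138) ≈ 0.873

Effect size d = 0.8 is large by Cohen's convention (0.2/0.5/0.8).

Threshold: power ≥ 0.80 is conventionally adequate.
Power ≈ 0.87 → the study is adequately powered (power ≥ 0.80).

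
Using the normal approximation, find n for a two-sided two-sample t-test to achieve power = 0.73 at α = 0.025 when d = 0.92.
n = 20 per group

Sample size formula (two-sample t-test, normal approximation):
n = 2 · ((z_{α/2} + z_β) / d)²

z_{α/2} = 2.241 (for α = 0.025, two-sided)
z_β = 0.613 (for power = 0.73)
d = 0.92

n = 2 · ((2.241 + 0.613) / 0.92)²
n = 2 · (3.102)²
n ≈ 19.24
Round up to the next whole number: n = 20 per group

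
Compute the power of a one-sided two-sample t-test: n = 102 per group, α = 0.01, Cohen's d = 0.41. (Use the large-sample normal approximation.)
Power ≈ 0.73

Power calculation (two-sample t-test, normal approximation):
z_β = d · √(n/2) - z_α
z_β = 0.41 · √(102/2) - 2.326
z_β = 0.41 · 7.141 - 2.326
z_β = 0.602

Power = Φ(z_β) = Φ(0.602) ≈ 0.726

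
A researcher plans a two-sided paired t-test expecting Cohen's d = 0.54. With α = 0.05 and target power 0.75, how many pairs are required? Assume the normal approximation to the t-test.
n = 24 pairs

Sample size formula (paired t-test, normal approximation):
n = ((z_{α/2} + z_β) / d)²

z_{α/2} = 1.960 (for α = 0.05, two-sided)
z_β = 0.674 (for power = 0.75)
d = 0.54

n = ((1.960 + 0.674) / 0.54)²
n = (4.878)²
n ≈ 23.79
Round up to the next whole number: n = 24 pairs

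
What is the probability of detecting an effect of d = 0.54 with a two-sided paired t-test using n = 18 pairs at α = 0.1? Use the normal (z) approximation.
Power ≈ 0.74

Power calculation (paired t-test, normal approximation):
z_β = d · √n - z_{α/2}
z_β = 0.54 · √18 - 1.645
z_β = 0.54 · 4.243 - 1.645
z_β = 0.646

Power = Φ(z_β) = Φ(0.646) ≈ 0.741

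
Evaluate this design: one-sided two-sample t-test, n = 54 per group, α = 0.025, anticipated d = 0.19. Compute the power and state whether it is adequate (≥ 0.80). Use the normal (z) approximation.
Power ≈ 0.17; the study is underpowered (power < 0.80)

Power calculation (two-sample t-test, normal approximation):
z_β = d · √(n/2) - z_α
z_β = 0.19 · √(54/2) - 1.960
z_β = 0.19 · 5.196 - 1.960
z_β = -0.973

Power = Φ(z_β) = Φ(-0.973) ≈ 0.165

Effect size d = 0.19 is very small by Cohen's convention (0.2/0.5/0.8).

Threshold: power ≥ 0.80 is conventionally adequate.
Power ≈ 0.17 → the study is underpowered (power < 0.80).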